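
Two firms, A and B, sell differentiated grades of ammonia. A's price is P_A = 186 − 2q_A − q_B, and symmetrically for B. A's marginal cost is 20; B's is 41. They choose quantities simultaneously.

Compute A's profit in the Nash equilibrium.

2394.32

Firm A's profit: π = q_A(186 − 2q_A − q_B) − 20q_A.
∂π/∂q_A = 166 − 4q_A − q_B = 0 ⇒ q_A = 41.5 − 0.25q_B.
Similarly q_B = 36.25 − 0.25q_A.
Substituting the second reaction function into the first: q_A = 41.5 − 0.25(36.25 − 0.25q_A), which gives 0.9375q_A = 32.4375 ⇒ q_A = 34.6.
Then q_B = 36.25 − 0.25·34.6 = 27.6.
P_A = 186 − 2·34.6 − 27.6 = 89.2.
Profit = (89.2 − 20)·34.6 = 2394.32.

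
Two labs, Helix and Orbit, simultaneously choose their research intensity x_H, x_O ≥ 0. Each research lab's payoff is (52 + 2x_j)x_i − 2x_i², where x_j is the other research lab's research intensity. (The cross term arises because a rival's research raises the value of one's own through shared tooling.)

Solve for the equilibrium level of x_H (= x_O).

Helix's payoff is (52 + 2x_O)x_H − 2x_H².
∂π/∂x_H = 52 + 2x_O − 4x_H = 0, so x_H = 13 + 0.5x_O.
By symmetry x_O = x_H; substituting into the reaction function, 0.5x_H = 13 and x_H = 26.

26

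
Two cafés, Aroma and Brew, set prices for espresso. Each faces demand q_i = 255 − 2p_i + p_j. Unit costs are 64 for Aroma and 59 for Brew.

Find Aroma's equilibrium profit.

Aroma's profit: π = (p_{Aroma} − 64)(255 − 2p_{Aroma} + p_{Brew}).
∂π/∂p_{Aroma} = 383 − 4p_{Aroma} + p_{Brew} = 0 ⇒ p_{Aroma} = 95.75 + 0.25p_{Brew}.
Similarly p_{Brew} = 93.25 + 0.25p_{Aroma}.
Plugging p_{Brew} into Aroma's best response: p_{Aroma} = 95.75 + 0.25(93.25 + 0.25p_{Aroma}) ⇒ 0.9375p_{Aroma} = 119.0625, so p_{Aroma} = 127.
Then p_{Brew} = 93.25 + 0.25·127 = 125.
q_{Aroma} = 255 − 2·127 + 125 = 126.
Profit = (127 − 64)·126 = 7938.

7938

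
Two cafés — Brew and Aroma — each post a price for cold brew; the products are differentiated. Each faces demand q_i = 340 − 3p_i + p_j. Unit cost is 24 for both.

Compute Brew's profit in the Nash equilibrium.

Brew's profit: π = (p_{Brew} − 24)(340 − 3p_{Brew} + p_{Aroma}).
∂π/∂p_{Brew} = 412 − 6p_{Brew} + p_{Aroma} = 0 ⇒ p_{Brew} = 206/3 + (1/6)p_{Aroma}.
Setting p_{Brew} = p_{Aroma} in the reaction function: p_{Brew} = 206/3 + (1/6)p_{Brew}, so p_{Brew} = (206/3) / (5/6) = 82.4.
q_{Brew} = 340 − 3·82.4 + 82.4 = 175.2.
Profit = (82.4 − 24)·175.2 = 10231.68.

10231.68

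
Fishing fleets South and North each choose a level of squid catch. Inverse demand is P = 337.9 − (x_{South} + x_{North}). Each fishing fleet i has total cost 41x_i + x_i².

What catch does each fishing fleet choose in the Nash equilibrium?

Fishing fleet South's profit: π = x_{South}(337.9 − (x_{South} + x_{North})) − 41x_{South} − x_{South}².
∂π/∂x_{South} = 296.9 − 4x_{South} − x_{North} = 0, so x_{South} = 74.225 − 0.25x_{North}.
The game is symmetric, so in equilibrium x_{North} = x_{South}: the reaction function gives 1.25x_{South} = 74.225, hence x_{South} = 59.38.

59.38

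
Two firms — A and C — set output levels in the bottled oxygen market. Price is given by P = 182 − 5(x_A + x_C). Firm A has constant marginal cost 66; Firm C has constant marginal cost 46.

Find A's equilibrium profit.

204.8

Firm A's profit: π = x_A(182 − 5(x_A + x_C)) − 66x_A.
∂π/∂x_A = 116 − 10x_A − 5x_C = 0, so x_A = 11.6 − 0.5x_C.
By the same steps for C: x_C = 13.6 − 0.5x_A.
Substituting the second reaction function into the first: x_A = 11.6 − 0.5(13.6 − 0.5x_A), which gives 0.75x_A = 4.8 ⇒ x_A = 6.4.
Then x_C = 13.6 − 0.5·6.4 = 10.4.
Price P = 182 − 5·16.8 = 98.
A's profit: (98 − 66)·6.4 = 204.8.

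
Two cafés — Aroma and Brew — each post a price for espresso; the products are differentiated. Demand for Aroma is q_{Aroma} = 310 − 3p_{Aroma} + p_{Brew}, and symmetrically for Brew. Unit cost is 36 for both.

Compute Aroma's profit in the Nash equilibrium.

Aroma's profit: π = (p_{Aroma} − 36)(310 − 3p_{Aroma} + p_{Brew}).
∂π/∂p_{Aroma} = 418 − 6p_{Aroma} + p_{Brew} = 0 ⇒ p_{Aroma} = 209/3 + (1/6)p_{Brew}.
Setting p_{Aroma} = p_{Brew} in the reaction function: p_{Aroma} = 209/3 + (1/6)p_{Aroma}, so p_{Aroma} = (209/3) / (5/6) = 83.6.
q_{Aroma} = 310 − 3·83.6 + 83.6 = 142.8.
Profit = (83.6 − 36)·142.8 = 6797.28.

6797.28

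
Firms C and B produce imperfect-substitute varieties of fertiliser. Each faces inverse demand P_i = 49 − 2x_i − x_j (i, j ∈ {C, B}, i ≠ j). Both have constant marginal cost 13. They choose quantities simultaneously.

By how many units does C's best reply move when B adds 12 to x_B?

Firm C's profit: π = x_C(49 − 2x_C − x_B) − 13x_C.
∂π/∂x_C = 36 − 4x_C − x_B = 0 ⇒ x_C = 9 − 0.25x_B.
The reaction-function slope is −0.25, so a 12-unit rise in x_B moves x_C by −0.25 × 12 = −3. C's best response falls — the actions are strategic substitutes.

-3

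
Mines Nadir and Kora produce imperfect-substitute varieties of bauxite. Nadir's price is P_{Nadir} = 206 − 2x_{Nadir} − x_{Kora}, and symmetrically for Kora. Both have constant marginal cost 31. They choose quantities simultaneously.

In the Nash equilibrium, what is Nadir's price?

101

Mine Nadir's profit: π = x_{Nadir}(206 − 2x_{Nadir} − x_{Kora}) − 31x_{Nadir}.
∂π/∂x_{Nadir} = 175 − 4x_{Nadir} − x_{Kora} = 0 ⇒ x_{Nadir} = 43.75 − 0.25x_{Kora}.
Setting x_{Nadir} = x_{Kora} in the reaction function: x_{Nadir} = 43.75 − 0.25x_{Nadir}, so x_{Nadir} = 43.75 / 1.25 = 35.
P_{Nadir} = 206 − 2·35 − 35 = 101.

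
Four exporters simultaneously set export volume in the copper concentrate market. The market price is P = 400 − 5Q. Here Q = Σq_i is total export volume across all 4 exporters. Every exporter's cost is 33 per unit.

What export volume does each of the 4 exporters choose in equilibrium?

A representative exporter's profit is π_i = q_i(400 − 5Q) − 33q_i, with Q = q_i + Σ_{j≠i} q_j.
First-order condition: 367 − 10q_i − 5Σ_{j≠i} q_j = 0.
In a symmetric equilibrium every exporter chooses the same q, so Σ_{j≠i} q_j = 3q. The condition becomes 367 − 25q = 0, giving q = 367/25 = 14.68.

14.68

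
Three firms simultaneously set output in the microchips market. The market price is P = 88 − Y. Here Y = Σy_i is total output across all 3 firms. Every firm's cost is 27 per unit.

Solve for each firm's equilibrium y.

A representative firm's profit is π_i = y_i(88 − Y) − 27y_i, with Y = y_i + Σ_{j≠i} y_j.
First-order condition: 61 − 2y_i − Σ_{j≠i} y_j = 0.
With identical firms, set every y_j = y: then 61 − 2y − 2y = 0, i.e. y = 61/4 = 15.25.

15.25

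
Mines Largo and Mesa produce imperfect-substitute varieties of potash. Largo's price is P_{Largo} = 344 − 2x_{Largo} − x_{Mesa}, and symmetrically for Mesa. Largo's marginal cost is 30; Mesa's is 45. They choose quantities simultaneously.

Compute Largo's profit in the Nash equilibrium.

8140.88

Mine Largo's profit: π = x_{Largo}(344 − 2x_{Largo} − x_{Mesa}) − 30x_{Largo}.
∂π/∂x_{Largo} = 314 − 4x_{Largo} − x_{Mesa} = 0 ⇒ x_{Largo} = 78.5 − 0.25x_{Mesa}.
Similarly x_{Mesa} = 74.75 − 0.25x_{Largo}.
Solving the two reaction functions simultaneously: (1 − (−0.25)(−0.25))x_{Largo} = 78.5 − 0.25·74.75, so 0.9375x_{Largo} = 59.8125 and x_{Largo} = 63.8.
Then x_{Mesa} = 74.75 − 0.25·63.8 = 58.8.
P_{Largo} = 344 − 2·63.8 − 58.8 = 157.6.
Profit = (157.6 − 30)·63.8 = 8140.88.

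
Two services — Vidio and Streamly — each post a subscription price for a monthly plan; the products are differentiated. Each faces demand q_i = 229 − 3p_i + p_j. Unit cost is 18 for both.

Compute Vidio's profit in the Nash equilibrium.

Vidio's profit: π = (p_{Vidio} − 18)(229 − 3p_{Vidio} + p_{Streamly}).
∂π/∂p_{Vidio} = 283 − 6p_{Vidio} + p_{Streamly} = 0 ⇒ p_{Vidio} = 283/6 + (1/6)p_{Streamly}.
The game is symmetric, so in equilibrium p_{Streamly} = p_{Vidio}: the reaction function gives (5/6)p_{Vidio} = 283/6, hence p_{Vidio} = 56.6.
q_{Vidio} = 229 − 3·56.6 + 56.6 = 115.8.
Profit = (56.6 − 18)·115.8 = 4469.88.

4469.88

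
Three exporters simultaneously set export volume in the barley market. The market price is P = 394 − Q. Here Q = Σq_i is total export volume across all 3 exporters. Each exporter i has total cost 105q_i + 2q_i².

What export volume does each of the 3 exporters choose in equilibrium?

A representative exporter's profit is π_i = q_i(394 − Q) − 105q_i − 2q_i², with Q = q_i + Σ_{j≠i} q_j.
First-order condition: 289 − 6q_i − Σ_{j≠i} q_j = 0.
Imposing symmetry (q_j = q for all j) turns Σ_{j≠i} q_j into 2q, so 289 = 8q and q = 36.125.

36.125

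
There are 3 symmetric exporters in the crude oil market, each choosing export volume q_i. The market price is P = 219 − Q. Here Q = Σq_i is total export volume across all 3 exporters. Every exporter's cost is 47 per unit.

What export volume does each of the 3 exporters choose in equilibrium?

43

A representative exporter's profit is π_i = q_i(219 − Q) − 47q_i, with Q = q_i + Σ_{j≠i} q_j.
First-order condition: 172 − 2q_i − Σ_{j≠i} q_j = 0.
In a symmetric equilibrium every exporter chooses the same q, so Σ_{j≠i} q_j = 2q. The condition becomes 172 − 4q = 0, giving q = 172/4 = 43.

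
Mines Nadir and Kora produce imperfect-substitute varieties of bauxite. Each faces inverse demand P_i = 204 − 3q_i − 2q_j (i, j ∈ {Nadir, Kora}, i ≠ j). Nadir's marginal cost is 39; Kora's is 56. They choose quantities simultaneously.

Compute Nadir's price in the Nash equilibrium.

Mine Nadir's profit: π = q_{Nadir}(204 − 3q_{Nadir} − 2q_{Kora}) − 39q_{Nadir}.
∂π/∂q_{Nadir} = 165 − 6q_{Nadir} − 2q_{Kora} = 0 ⇒ q_{Nadir} = 27.5 − (1/3)q_{Kora}.
Similarly q_{Kora} = 74/3 − (1/3)q_{Nadir}.
Solving the two reaction functions simultaneously: (1 − (−1/3)(−1/3))q_{Nadir} = 27.5 − (1/3)·(74/3), so (8/9)q_{Nadir} = 347/18 and q_{Nadir} = 21.6875.
Then q_{Kora} = 74/3 − (1/3)·21.6875 = 17.4375.
P_{Nadir} = 204 − 3·21.6875 − 2·17.4375 = 104.0625.

104.0625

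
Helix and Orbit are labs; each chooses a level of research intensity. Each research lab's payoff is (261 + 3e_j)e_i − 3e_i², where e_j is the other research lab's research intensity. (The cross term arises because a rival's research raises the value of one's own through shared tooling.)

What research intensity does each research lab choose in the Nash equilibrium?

Helix's payoff is (261 + 3e_O)e_H − 3e_H².
∂π/∂e_H = 261 + 3e_O − 6e_H = 0, so e_H = 43.5 + 0.5e_O.
By symmetry e_O = e_H; substituting into the reaction function, 0.5e_H = 43.5 and e_H = 87.

87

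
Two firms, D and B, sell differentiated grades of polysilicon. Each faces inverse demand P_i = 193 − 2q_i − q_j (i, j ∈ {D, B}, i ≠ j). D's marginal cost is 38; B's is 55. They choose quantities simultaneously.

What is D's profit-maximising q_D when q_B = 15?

Firm D's profit: π = q_D(193 − 2q_D − q_B) − 38q_D.
∂π/∂q_D = 155 − 4q_D − q_B = 0 ⇒ q_D = 38.75 − 0.25q_B.
At q_B = 15: q_D = 38.75 − 0.25·15 = 35.

35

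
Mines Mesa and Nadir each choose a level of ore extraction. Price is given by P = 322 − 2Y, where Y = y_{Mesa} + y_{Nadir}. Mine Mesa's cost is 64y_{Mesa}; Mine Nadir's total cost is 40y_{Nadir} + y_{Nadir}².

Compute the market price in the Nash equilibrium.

Mine Mesa's profit: π = y_{Mesa}(322 − 2(y_{Mesa} + y_{Nadir})) − 64y_{Mesa}.
∂π/∂y_{Mesa} = 258 − 4y_{Mesa} − 2y_{Nadir} = 0, so y_{Mesa} = 64.5 − 0.5y_{Nadir}.
For Nadir: ∂π/∂y_{Nadir} = 282 − 6y_{Nadir} − 2y_{Mesa} = 0 ⇒ y_{Nadir} = 47 − (1/3)y_{Mesa}.
Plugging y_{Nadir} into Mesa's best response: y_{Mesa} = 64.5 − 0.5(47 − (1/3)y_{Mesa}) ⇒ (5/6)y_{Mesa} = 41, so y_{Mesa} = 49.2.
Then y_{Nadir} = 47 − (1/3)·49.2 = 30.6.
Equilibrium price: P = 322 − 2·79.8 = 162.4.

162.4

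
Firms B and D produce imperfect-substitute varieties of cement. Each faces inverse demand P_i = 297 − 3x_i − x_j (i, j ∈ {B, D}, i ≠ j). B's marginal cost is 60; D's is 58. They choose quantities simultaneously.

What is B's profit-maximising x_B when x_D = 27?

Firm B's profit: π = x_B(297 − 3x_B − x_D) − 60x_B.
∂π/∂x_B = 237 − 6x_B − x_D = 0 ⇒ x_B = 39.5 − (1/6)x_D.
At x_D = 27: x_B = 39.5 − (1/6)·27 = 35.

35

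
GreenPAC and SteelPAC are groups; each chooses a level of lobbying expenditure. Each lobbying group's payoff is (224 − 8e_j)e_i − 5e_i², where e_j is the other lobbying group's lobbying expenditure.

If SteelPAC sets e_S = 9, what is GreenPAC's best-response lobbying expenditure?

GreenPAC's payoff is (224 − 8e_S)e_G − 5e_G².
∂π/∂e_G = 224 − 8e_S − 10e_G = 0, so e_G = 22.4 − 0.8e_S.
At e_S = 9: e_G = 22.4 − 0.8·9 = 15.2.

15.2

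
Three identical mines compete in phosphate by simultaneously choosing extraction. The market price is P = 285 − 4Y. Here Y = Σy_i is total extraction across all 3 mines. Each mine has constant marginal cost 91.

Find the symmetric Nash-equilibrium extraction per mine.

12.125

A representative mine's profit is π_i = y_i(285 − 4Y) − 91y_i, with Y = y_i + Σ_{j≠i} y_j.
First-order condition: 194 − 8y_i − 4Σ_{j≠i} y_j = 0.
With identical mines, set every y_j = y: then 194 − 8y − 8y = 0, i.e. y = 194/16 = 12.125.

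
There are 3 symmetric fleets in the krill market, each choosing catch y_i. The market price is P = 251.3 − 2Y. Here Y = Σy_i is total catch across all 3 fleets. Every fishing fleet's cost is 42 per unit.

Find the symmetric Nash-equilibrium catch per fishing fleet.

A representative fishing fleet's profit is π_i = y_i(251.3 − 2Y) − 42y_i, with Y = y_i + Σ_{j≠i} y_j.
First-order condition: 209.3 − 4y_i − 2Σ_{j≠i} y_j = 0.
With identical fishing fleets, set every y_j = y: then 209.3 − 4y − 4y = 0, i.e. y = 209.3/8 = 26.1625.

26.1625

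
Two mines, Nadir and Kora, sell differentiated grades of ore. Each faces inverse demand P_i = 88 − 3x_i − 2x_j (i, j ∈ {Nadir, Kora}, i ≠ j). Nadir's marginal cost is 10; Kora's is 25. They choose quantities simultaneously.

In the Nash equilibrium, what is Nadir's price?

42.0625

Mine Nadir's profit: π = x_{Nadir}(88 − 3x_{Nadir} − 2x_{Kora}) − 10x_{Nadir}.
∂π/∂x_{Nadir} = 78 − 6x_{Nadir} − 2x_{Kora} = 0 ⇒ x_{Nadir} = 13 − (1/3)x_{Kora}.
Similarly x_{Kora} = 10.5 − (1/3)x_{Nadir}.
Plugging x_{Kora} into Nadir's best response: x_{Nadir} = 13 − (1/3)(10.5 − (1/3)x_{Nadir}) ⇒ (8/9)x_{Nadir} = 9.5, so x_{Nadir} = 10.6875.
Then x_{Kora} = 10.5 − (1/3)·10.6875 = 6.9375.
P_{Nadir} = 88 − 3·10.6875 − 2·6.9375 = 42.0625.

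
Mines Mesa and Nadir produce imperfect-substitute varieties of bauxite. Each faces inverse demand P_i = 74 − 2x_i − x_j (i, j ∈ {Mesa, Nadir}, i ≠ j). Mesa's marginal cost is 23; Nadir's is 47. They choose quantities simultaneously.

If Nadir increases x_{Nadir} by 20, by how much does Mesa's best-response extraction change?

Mine Mesa's profit: π = x_{Mesa}(74 − 2x_{Mesa} − x_{Nadir}) − 23x_{Mesa}.
∂π/∂x_{Mesa} = 51 − 4x_{Mesa} − x_{Nadir} = 0 ⇒ x_{Mesa} = 12.75 − 0.25x_{Nadir}.
The reaction-function slope is −0.25, so a 20-unit rise in x_{Nadir} moves x_{Mesa} by −0.25 × 20 = −5. Mesa's best response falls — the actions are strategic substitutes.

-5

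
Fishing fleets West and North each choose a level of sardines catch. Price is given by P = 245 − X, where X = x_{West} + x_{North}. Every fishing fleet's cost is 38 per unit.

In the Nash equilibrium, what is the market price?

107

Fishing fleet West's profit: π = x_{West}(245 − (x_{West} + x_{North})) − 38x_{West}.
∂π/∂x_{West} = 207 − 2x_{West} − x_{North} = 0, so x_{West} = 103.5 − 0.5x_{North}.
The game is symmetric, so in equilibrium x_{North} = x_{West}: the reaction function gives 1.5x_{West} = 103.5, hence x_{West} = 69.
Equilibrium price: P = 245 − 138 = 107.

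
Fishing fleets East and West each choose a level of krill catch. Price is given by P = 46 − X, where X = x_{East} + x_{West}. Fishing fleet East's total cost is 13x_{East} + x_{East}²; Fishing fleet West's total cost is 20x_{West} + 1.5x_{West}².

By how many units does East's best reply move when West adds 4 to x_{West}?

Fishing fleet East's profit: π = x_{East}(46 − (x_{East} + x_{West})) − 13x_{East} − x_{East}².
∂π/∂x_{East} = 33 − 4x_{East} − x_{West} = 0, so x_{East} = 8.25 − 0.25x_{West}.
The reaction-function slope is −0.25, so a 4-unit rise in x_{West} moves x_{East} by −0.25 × 4 = −1. East's best response falls — the actions are strategic substitutes.

-1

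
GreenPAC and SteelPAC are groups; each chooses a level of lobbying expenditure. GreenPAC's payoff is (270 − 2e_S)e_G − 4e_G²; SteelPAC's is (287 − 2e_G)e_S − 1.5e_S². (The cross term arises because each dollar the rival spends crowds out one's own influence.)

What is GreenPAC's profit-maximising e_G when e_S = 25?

Expanding GreenPAC's payoff: 270e_G − 2e_Se_G − 4e_G².
∂π/∂e_G = 270 − 2e_S − 8e_G = 0, so e_G = 33.75 − 0.25e_S.
At e_S = 25: e_G = 33.75 − 0.25·25 = 27.5.

27.5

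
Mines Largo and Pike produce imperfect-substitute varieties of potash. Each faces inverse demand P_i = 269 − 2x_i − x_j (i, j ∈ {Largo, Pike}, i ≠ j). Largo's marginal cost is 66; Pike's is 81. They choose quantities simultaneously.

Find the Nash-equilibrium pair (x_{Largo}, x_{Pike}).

41.6, 36.6

Mine Largo's profit: π = x_{Largo}(269 − 2x_{Largo} − x_{Pike}) − 66x_{Largo}.
∂π/∂x_{Largo} = 203 − 4x_{Largo} − x_{Pike} = 0 ⇒ x_{Largo} = 50.75 − 0.25x_{Pike}.
Similarly x_{Pike} = 47 − 0.25x_{Largo}.
Plugging x_{Pike} into Largo's best response: x_{Largo} = 50.75 − 0.25(47 − 0.25x_{Largo}) ⇒ 0.9375x_{Largo} = 39, so x_{Largo} = 41.6.
Then x_{Pike} = 47 − 0.25·41.6 = 36.6.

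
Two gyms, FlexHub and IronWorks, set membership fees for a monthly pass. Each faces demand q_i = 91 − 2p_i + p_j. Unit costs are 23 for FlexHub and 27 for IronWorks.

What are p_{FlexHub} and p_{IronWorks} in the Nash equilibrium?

46.2, 47.8

FlexHub's profit: π = (p_{FlexHub} − 23)(91 − 2p_{FlexHub} + p_{IronWorks}).
∂π/∂p_{FlexHub} = 137 − 4p_{FlexHub} + p_{IronWorks} = 0 ⇒ p_{FlexHub} = 34.25 + 0.25p_{IronWorks}.
Similarly p_{IronWorks} = 36.25 + 0.25p_{FlexHub}.
Substituting the second reaction function into the first: p_{FlexHub} = 34.25 + 0.25(36.25 + 0.25p_{FlexHub}), which gives 0.9375p_{FlexHub} = 43.3125 ⇒ p_{FlexHub} = 46.2.
Then p_{IronWorks} = 36.25 + 0.25·46.2 = 47.8.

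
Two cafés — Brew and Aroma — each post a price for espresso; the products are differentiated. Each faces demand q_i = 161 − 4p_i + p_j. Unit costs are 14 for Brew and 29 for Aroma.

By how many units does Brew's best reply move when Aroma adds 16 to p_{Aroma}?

Brew's profit: π = (p_{Brew} − 14)(161 − 4p_{Brew} + p_{Aroma}).
∂π/∂p_{Brew} = 217 − 8p_{Brew} + p_{Aroma} = 0 ⇒ p_{Brew} = 27.125 + 0.125p_{Aroma}.
The reaction-function slope is 0.125, so a 16-unit rise in p_{Aroma} moves p_{Brew} by 0.125 × 16 = 2. Brew's best response rises — the actions are strategic complements.

2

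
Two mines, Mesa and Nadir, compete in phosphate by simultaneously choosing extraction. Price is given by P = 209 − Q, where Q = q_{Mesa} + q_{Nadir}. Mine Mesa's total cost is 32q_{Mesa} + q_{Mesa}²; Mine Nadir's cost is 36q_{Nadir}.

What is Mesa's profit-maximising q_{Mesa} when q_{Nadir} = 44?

Mine Mesa's profit: π = q_{Mesa}(209 − (q_{Mesa} + q_{Nadir})) − 32q_{Mesa} − q_{Mesa}².
∂π/∂q_{Mesa} = 177 − 4q_{Mesa} − q_{Nadir} = 0, so q_{Mesa} = 44.25 − 0.25q_{Nadir}.
At q_{Nadir} = 44: q_{Mesa} = 44.25 − 0.25·44 = 33.25.

33.25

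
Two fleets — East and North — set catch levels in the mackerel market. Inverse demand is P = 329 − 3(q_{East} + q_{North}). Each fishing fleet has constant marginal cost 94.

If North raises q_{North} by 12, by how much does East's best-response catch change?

-6

Fishing fleet East's profit: π = q_{East}(329 − 3(q_{East} + q_{North})) − 94q_{East}.
∂π/∂q_{East} = 235 − 6q_{East} − 3q_{North} = 0, so q_{East} = 235/6 − 0.5q_{North}.
The reaction-function slope is −0.5, so a 12-unit rise in q_{North} moves q_{East} by −0.5 × 12 = −6. East's best response falls — the actions are strategic substitutes.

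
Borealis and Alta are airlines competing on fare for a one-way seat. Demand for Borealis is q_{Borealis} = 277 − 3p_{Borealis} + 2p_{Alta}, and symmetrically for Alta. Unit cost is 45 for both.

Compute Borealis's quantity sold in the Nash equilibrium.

Borealis's profit: π = (p_{Borealis} − 45)(277 − 3p_{Borealis} + 2p_{Alta}).
∂π/∂p_{Borealis} = 412 − 6p_{Borealis} + 2p_{Alta} = 0 ⇒ p_{Borealis} = 206/3 + (1/3)p_{Alta}.
The game is symmetric, so in equilibrium p_{Alta} = p_{Borealis}: the reaction function gives (2/3)p_{Borealis} = 206/3, hence p_{Borealis} = 103.
q_{Borealis} = 277 − 3·103 + 2·103 = 174.

174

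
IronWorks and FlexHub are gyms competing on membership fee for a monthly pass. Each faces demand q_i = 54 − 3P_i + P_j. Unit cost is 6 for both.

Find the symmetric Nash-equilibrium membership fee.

IronWorks's profit: π = (P_{IronWorks} − 6)(54 − 3P_{IronWorks} + P_{FlexHub}).
∂π/∂P_{IronWorks} = 72 − 6P_{IronWorks} + P_{FlexHub} = 0 ⇒ P_{IronWorks} = 12 + (1/6)P_{FlexHub}.
Setting P_{IronWorks} = P_{FlexHub} in the reaction function: P_{IronWorks} = 12 + (1/6)P_{IronWorks}, so P_{IronWorks} = 12 / (5/6) = 14.4.

14.4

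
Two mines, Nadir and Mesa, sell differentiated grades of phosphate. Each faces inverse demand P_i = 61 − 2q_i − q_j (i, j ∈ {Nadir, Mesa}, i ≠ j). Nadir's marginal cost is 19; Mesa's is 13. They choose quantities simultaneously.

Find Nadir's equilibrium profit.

128

Mine Nadir's profit: π = q_{Nadir}(61 − 2q_{Nadir} − q_{Mesa}) − 19q_{Nadir}.
∂π/∂q_{Nadir} = 42 − 4q_{Nadir} − q_{Mesa} = 0 ⇒ q_{Nadir} = 10.5 − 0.25q_{Mesa}.
Similarly q_{Mesa} = 12 − 0.25q_{Nadir}.
Plugging q_{Mesa} into Nadir's best response: q_{Nadir} = 10.5 − 0.25(12 − 0.25q_{Nadir}) ⇒ 0.9375q_{Nadir} = 7.5, so q_{Nadir} = 8.
Then q_{Mesa} = 12 − 0.25·8 = 10.
P_{Nadir} = 61 − 2·8 − 10 = 35.
Profit = (35 − 19)·8 = 128.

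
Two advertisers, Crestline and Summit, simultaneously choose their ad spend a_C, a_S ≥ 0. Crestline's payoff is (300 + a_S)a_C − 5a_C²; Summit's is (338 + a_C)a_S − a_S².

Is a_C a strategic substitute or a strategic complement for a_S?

Expanding Crestline's payoff: 300a_C + a_Sa_C − 5a_C².
∂π/∂a_C = 300 + a_S − 10a_C = 0, so a_C = 30 + 0.1a_S.
The best-response slope da_C/da_S = 0.1 > 0: the reaction function is upward-sloping, so the choices are strategic complements.

strategic complements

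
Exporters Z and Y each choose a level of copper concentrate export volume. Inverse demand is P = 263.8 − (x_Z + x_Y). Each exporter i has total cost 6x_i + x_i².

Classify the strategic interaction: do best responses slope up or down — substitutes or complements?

Exporter Z's profit: π = x_Z(263.8 − (x_Z + x_Y)) − 6x_Z − x_Z².
∂π/∂x_Z = 257.8 − 4x_Z − x_Y = 0, so x_Z = 64.45 − 0.25x_Y.
The best-response slope dx_Z/dx_Y = −0.25 < 0: the reaction function is downward-sloping, so the choices are strategic substitutes.

strategic substitutes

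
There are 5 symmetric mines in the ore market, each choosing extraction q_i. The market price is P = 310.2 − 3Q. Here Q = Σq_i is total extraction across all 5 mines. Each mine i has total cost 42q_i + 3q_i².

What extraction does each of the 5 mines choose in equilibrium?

A representative mine's profit is π_i = q_i(310.2 − 3Q) − 42q_i − 3q_i², with Q = q_i + Σ_{j≠i} q_j.
First-order condition: 268.2 − 12q_i − 3Σ_{j≠i} q_j = 0.
With identical mines, set every q_j = q: then 268.2 − 12q − 12q = 0, i.e. q = 268.2/24 = 11.175.

11.175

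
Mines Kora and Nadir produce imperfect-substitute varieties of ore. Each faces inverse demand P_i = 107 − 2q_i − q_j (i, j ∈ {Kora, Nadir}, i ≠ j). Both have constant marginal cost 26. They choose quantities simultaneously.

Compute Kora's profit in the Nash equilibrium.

524.88

Mine Kora's profit: π = q_{Kora}(107 − 2q_{Kora} − q_{Nadir}) − 26q_{Kora}.
∂π/∂q_{Kora} = 81 − 4q_{Kora} − q_{Nadir} = 0 ⇒ q_{Kora} = 20.25 − 0.25q_{Nadir}.
Setting q_{Kora} = q_{Nadir} in the reaction function: q_{Kora} = 20.25 − 0.25q_{Kora}, so q_{Kora} = 20.25 / 1.25 = 16.2.
P_{Kora} = 107 − 2·16.2 − 16.2 = 58.4.
Profit = (58.4 − 26)·16.2 = 524.88.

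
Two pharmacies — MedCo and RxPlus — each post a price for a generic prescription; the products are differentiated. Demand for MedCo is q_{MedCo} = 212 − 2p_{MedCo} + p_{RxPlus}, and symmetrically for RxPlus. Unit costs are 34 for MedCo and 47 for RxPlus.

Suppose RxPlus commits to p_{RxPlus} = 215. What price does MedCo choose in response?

MedCo's profit: π = (p_{MedCo} − 34)(212 − 2p_{MedCo} + p_{RxPlus}).
∂π/∂p_{MedCo} = 280 − 4p_{MedCo} + p_{RxPlus} = 0 ⇒ p_{MedCo} = 70 + 0.25p_{RxPlus}.
At p_{RxPlus} = 215: p_{MedCo} = 70 + 0.25·215 = 123.75.

123.75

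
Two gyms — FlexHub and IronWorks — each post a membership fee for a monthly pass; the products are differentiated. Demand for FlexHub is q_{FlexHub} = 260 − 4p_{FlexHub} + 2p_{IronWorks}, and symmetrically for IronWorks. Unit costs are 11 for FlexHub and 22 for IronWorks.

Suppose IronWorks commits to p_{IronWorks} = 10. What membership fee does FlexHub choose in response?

40.5

FlexHub's profit: π = (p_{FlexHub} − 11)(260 − 4p_{FlexHub} + 2p_{IronWorks}).
∂π/∂p_{FlexHub} = 304 − 8p_{FlexHub} + 2p_{IronWorks} = 0 ⇒ p_{FlexHub} = 38 + 0.25p_{IronWorks}.
At p_{IronWorks} = 10: p_{FlexHub} = 38 + 0.25·10 = 40.5.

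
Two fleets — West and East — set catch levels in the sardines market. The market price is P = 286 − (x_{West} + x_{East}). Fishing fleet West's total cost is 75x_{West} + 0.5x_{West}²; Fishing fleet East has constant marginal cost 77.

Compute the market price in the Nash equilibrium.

Fishing fleet West's profit: π = x_{West}(286 − (x_{West} + x_{East})) − 75x_{West} − 0.5x_{West}².
∂π/∂x_{West} = 211 − 3x_{West} − x_{East} = 0, so x_{West} = 211/3 − (1/3)x_{East}.
For East: ∂π/∂x_{East} = 209 − 2x_{East} − x_{West} = 0 ⇒ x_{East} = 104.5 − 0.5x_{West}.
Plugging x_{East} into West's best response: x_{West} = 211/3 − (1/3)(104.5 − 0.5x_{West}) ⇒ (5/6)x_{West} = 35.5, so x_{West} = 42.6.
Then x_{East} = 104.5 − 0.5·42.6 = 83.2.
Equilibrium price: P = 286 − 125.8 = 160.2.

160.2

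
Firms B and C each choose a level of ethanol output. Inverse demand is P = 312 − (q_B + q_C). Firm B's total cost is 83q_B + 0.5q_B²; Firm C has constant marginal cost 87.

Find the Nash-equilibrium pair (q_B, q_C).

Firm B's profit: π = q_B(312 − (q_B + q_C)) − 83q_B − 0.5q_B².
∂π/∂q_B = 229 − 3q_B − q_C = 0, so q_B = 229/3 − (1/3)q_C.
For C: ∂π/∂q_C = 225 − 2q_C − q_B = 0 ⇒ q_C = 112.5 − 0.5q_B.
Plugging q_C into B's best response: q_B = 229/3 − (1/3)(112.5 − 0.5q_B) ⇒ (5/6)q_B = 233/6, so q_B = 46.6.
Then q_C = 112.5 − 0.5·46.6 = 89.2.

46.6, 89.2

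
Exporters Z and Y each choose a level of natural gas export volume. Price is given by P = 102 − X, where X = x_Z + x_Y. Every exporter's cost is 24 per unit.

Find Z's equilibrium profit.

Exporter Z's profit: π = x_Z(102 − (x_Z + x_Y)) − 24x_Z.
∂π/∂x_Z = 78 − 2x_Z − x_Y = 0, so x_Z = 39 − 0.5x_Y.
By symmetry x_Y = x_Z; substituting into the reaction function, 1.5x_Z = 39 and x_Z = 26.
Price P = 102 − 52 = 50.
Z's profit: (50 − 24)·26 = 676.

676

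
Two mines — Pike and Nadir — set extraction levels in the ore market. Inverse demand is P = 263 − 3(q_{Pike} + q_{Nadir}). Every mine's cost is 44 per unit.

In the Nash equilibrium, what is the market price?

Mine Pike's profit: π = q_{Pike}(263 − 3(q_{Pike} + q_{Nadir})) − 44q_{Pike}.
∂π/∂q_{Pike} = 219 − 6q_{Pike} − 3q_{Nadir} = 0, so q_{Pike} = 36.5 − 0.5q_{Nadir}.
Setting q_{Pike} = q_{Nadir} in the reaction function: q_{Pike} = 36.5 − 0.5q_{Pike}, so q_{Pike} = 36.5 / 1.5 = 73/3.
Equilibrium price: P = 263 − 3·(146/3) = 117.

117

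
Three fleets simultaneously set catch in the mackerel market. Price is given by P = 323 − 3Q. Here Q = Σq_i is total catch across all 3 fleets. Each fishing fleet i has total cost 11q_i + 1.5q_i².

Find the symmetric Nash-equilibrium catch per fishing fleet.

20.8

A representative fishing fleet's profit is π_i = q_i(323 − 3Q) − 11q_i − 1.5q_i², with Q = q_i + Σ_{j≠i} q_j.
First-order condition: 312 − 9q_i − 3Σ_{j≠i} q_j = 0.
With identical fishing fleets, set every q_j = q: then 312 − 9q − 6q = 0, i.e. q = 312/15 = 20.8.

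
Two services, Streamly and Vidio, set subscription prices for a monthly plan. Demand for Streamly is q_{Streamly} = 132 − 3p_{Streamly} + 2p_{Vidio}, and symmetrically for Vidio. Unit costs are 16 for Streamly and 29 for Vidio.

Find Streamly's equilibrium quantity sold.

Streamly's profit: π = (p_{Streamly} − 16)(132 − 3p_{Streamly} + 2p_{Vidio}).
∂π/∂p_{Streamly} = 180 − 6p_{Streamly} + 2p_{Vidio} = 0 ⇒ p_{Streamly} = 30 + (1/3)p_{Vidio}.
Similarly p_{Vidio} = 36.5 + (1/3)p_{Streamly}.
Solving the two reaction functions simultaneously: (1 − (1/3)(1/3))p_{Streamly} = 30 + (1/3)·36.5, so (8/9)p_{Streamly} = 253/6 and p_{Streamly} = 47.4375.
Then p_{Vidio} = 36.5 + (1/3)·47.4375 = 52.3125.
q_{Streamly} = 132 − 3·47.4375 + 2·52.3125 = 94.3125.

94.3125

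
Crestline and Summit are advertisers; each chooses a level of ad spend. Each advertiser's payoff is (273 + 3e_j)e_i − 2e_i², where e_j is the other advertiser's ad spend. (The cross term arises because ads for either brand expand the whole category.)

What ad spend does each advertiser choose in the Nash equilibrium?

273

Crestline's payoff is (273 + 3e_S)e_C − 2e_C².
∂π/∂e_C = 273 + 3e_S − 4e_C = 0, so e_C = 68.25 + 0.75e_S.
By symmetry e_S = e_C; substituting into the reaction function, 0.25e_C = 68.25 and e_C = 273.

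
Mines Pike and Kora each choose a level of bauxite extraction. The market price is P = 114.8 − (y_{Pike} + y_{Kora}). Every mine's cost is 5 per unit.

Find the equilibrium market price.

Mine Pike's profit: π = y_{Pike}(114.8 − (y_{Pike} + y_{Kora})) − 5y_{Pike}.
∂π/∂y_{Pike} = 109.8 − 2y_{Pike} − y_{Kora} = 0, so y_{Pike} = 54.9 − 0.5y_{Kora}.
Setting y_{Pike} = y_{Kora} in the reaction function: y_{Pike} = 54.9 − 0.5y_{Pike}, so y_{Pike} = 54.9 / 1.5 = 36.6.
Equilibrium price: P = 114.8 − 73.2 = 41.6.

41.6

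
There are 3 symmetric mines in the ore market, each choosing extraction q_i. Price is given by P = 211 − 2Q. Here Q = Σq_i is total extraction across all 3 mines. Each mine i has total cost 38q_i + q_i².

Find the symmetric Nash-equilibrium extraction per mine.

17.3

A representative mine's profit is π_i = q_i(211 − 2Q) − 38q_i − q_i², with Q = q_i + Σ_{j≠i} q_j.
First-order condition: 173 − 6q_i − 2Σ_{j≠i} q_j = 0.
With identical mines, set every q_j = q: then 173 − 6q − 4q = 0, i.e. q = 173/10 = 17.3.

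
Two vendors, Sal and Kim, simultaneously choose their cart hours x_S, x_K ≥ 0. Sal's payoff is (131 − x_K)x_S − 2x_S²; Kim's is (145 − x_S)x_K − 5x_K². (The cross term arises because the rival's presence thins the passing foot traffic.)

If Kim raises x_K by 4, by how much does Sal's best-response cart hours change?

-1

Expanding Sal's payoff: 131x_S − x_Kx_S − 2x_S².
∂π/∂x_S = 131 − x_K − 4x_S = 0, so x_S = 32.75 − 0.25x_K.
The reaction-function slope is −0.25, so a 4-unit rise in x_K moves x_S by −0.25 × 4 = −1. Sal's best response falls — the actions are strategic substitutes.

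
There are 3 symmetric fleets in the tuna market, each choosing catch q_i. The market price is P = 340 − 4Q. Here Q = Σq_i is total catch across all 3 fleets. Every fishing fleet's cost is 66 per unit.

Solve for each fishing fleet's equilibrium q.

17.125

A representative fishing fleet's profit is π_i = q_i(340 − 4Q) − 66q_i, with Q = q_i + Σ_{j≠i} q_j.
First-order condition: 274 − 8q_i − 4Σ_{j≠i} q_j = 0.
Imposing symmetry (q_j = q for all j) turns Σ_{j≠i} q_j into 2q, so 274 = 16q and q = 17.125.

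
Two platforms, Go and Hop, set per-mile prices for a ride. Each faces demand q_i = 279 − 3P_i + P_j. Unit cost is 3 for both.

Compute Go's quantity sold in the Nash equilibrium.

163.8

Go's profit: π = (P_{Go} − 3)(279 − 3P_{Go} + P_{Hop}).
∂π/∂P_{Go} = 288 − 6P_{Go} + P_{Hop} = 0 ⇒ P_{Go} = 48 + (1/6)P_{Hop}.
By symmetry P_{Hop} = P_{Go}; substituting into the reaction function, (5/6)P_{Go} = 48 and P_{Go} = 57.6.
q_{Go} = 279 − 3·57.6 + 57.6 = 163.8.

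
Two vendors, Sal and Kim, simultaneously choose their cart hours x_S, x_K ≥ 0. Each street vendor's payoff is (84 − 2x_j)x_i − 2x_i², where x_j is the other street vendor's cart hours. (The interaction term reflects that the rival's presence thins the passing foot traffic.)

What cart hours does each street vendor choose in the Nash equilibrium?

Sal's payoff is (84 − 2x_K)x_S − 2x_S².
∂π/∂x_S = 84 − 2x_K − 4x_S = 0, so x_S = 21 − 0.5x_K.
The game is symmetric, so in equilibrium x_K = x_S: the reaction function gives 1.5x_S = 21, hence x_S = 14.

14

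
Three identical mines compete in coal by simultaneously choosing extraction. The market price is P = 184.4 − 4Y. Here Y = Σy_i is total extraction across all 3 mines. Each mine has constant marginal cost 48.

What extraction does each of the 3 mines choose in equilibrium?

A representative mine's profit is π_i = y_i(184.4 − 4Y) − 48y_i, with Y = y_i + Σ_{j≠i} y_j.
First-order condition: 136.4 − 8y_i − 4Σ_{j≠i} y_j = 0.
With identical mines, set every y_j = y: then 136.4 − 8y − 8y = 0, i.e. y = 136.4/16 = 8.525.

8.525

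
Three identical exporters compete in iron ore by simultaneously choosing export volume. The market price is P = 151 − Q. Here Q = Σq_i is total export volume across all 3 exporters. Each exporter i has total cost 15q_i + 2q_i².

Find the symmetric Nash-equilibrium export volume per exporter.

A representative exporter's profit is π_i = q_i(151 − Q) − 15q_i − 2q_i², with Q = q_i + Σ_{j≠i} q_j.
First-order condition: 136 − 6q_i − Σ_{j≠i} q_j = 0.
Imposing symmetry (q_j = q for all j) turns Σ_{j≠i} q_j into 2q, so 136 = 8q and q = 17.

17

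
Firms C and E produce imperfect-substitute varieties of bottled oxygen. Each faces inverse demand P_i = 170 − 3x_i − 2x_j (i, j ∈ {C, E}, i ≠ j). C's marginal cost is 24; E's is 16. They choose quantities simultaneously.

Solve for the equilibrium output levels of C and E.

Firm C's profit: π = x_C(170 − 3x_C − 2x_E) − 24x_C.
∂π/∂x_C = 146 − 6x_C − 2x_E = 0 ⇒ x_C = 73/3 − (1/3)x_E.
Similarly x_E = 77/3 − (1/3)x_C.
Substituting the second reaction function into the first: x_C = 73/3 − (1/3)(77/3 − (1/3)x_C), which gives (8/9)x_C = 142/9 ⇒ x_C = 17.75.
Then x_E = 77/3 − (1/3)·17.75 = 19.75.

17.75, 19.75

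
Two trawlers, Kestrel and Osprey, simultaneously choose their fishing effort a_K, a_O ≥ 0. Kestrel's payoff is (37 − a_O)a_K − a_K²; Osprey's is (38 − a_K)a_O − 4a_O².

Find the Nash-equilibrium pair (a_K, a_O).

Expanding Kestrel's payoff: 37a_K − a_Oa_K − a_K².
∂π/∂a_K = 37 − a_O − 2a_K = 0, so a_K = 18.5 − 0.5a_O.
Likewise for Osprey: a_O = 4.75 − 0.125a_K.
Solving the two reaction functions simultaneously: (1 − (−0.5)(−0.125))a_K = 18.5 − 0.5·4.75, so 0.9375a_K = 16.125 and a_K = 17.2.
Then a_O = 4.75 − 0.125·17.2 = 2.6.

17.2, 2.6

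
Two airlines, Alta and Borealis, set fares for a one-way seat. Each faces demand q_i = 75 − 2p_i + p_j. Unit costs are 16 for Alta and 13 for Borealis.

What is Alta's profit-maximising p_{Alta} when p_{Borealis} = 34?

35.25

Alta's profit: π = (p_{Alta} − 16)(75 − 2p_{Alta} + p_{Borealis}).
∂π/∂p_{Alta} = 107 − 4p_{Alta} + p_{Borealis} = 0 ⇒ p_{Alta} = 26.75 + 0.25p_{Borealis}.
At p_{Borealis} = 34: p_{Alta} = 26.75 + 0.25·34 = 35.25.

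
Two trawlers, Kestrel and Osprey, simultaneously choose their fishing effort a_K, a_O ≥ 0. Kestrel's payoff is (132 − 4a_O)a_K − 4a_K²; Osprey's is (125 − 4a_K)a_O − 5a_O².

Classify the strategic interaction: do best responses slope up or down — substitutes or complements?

Expanding Kestrel's payoff: 132a_K − 4a_Oa_K − 4a_K².
∂π/∂a_K = 132 − 4a_O − 8a_K = 0, so a_K = 16.5 − 0.5a_O.
The best-response slope da_K/da_O = −0.5 < 0: the reaction function is downward-sloping, so the choices are strategic substitutes.

strategic substitutes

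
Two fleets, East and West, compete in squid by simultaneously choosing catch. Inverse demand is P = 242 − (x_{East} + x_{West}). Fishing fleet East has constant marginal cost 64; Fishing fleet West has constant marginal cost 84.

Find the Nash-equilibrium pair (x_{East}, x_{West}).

Fishing fleet East's profit: π = x_{East}(242 − (x_{East} + x_{West})) − 64x_{East}.
∂π/∂x_{East} = 178 − 2x_{East} − x_{West} = 0, so x_{East} = 89 − 0.5x_{West}.
By the same steps for West: x_{West} = 79 − 0.5x_{East}.
Plugging x_{West} into East's best response: x_{East} = 89 − 0.5(79 − 0.5x_{East}) ⇒ 0.75x_{East} = 49.5, so x_{East} = 66.
Then x_{West} = 79 − 0.5·66 = 46.

66, 46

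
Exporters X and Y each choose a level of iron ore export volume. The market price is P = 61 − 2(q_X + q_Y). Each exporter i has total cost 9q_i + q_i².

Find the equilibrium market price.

Exporter X's profit: π = q_X(61 − 2(q_X + q_Y)) − 9q_X − q_X².
∂π/∂q_X = 52 − 6q_X − 2q_Y = 0, so q_X = 26/3 − (1/3)q_Y.
The game is symmetric, so in equilibrium q_Y = q_X: the reaction function gives (4/3)q_X = 26/3, hence q_X = 6.5.
Equilibrium price: P = 61 − 2·13 = 35.

35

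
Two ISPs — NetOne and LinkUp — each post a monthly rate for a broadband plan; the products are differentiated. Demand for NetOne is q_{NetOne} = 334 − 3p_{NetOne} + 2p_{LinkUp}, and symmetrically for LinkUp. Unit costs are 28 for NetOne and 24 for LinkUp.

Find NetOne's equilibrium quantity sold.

NetOne's profit: π = (p_{NetOne} − 28)(334 − 3p_{NetOne} + 2p_{LinkUp}).
∂π/∂p_{NetOne} = 418 − 6p_{NetOne} + 2p_{LinkUp} = 0 ⇒ p_{NetOne} = 209/3 + (1/3)p_{LinkUp}.
Similarly p_{LinkUp} = 203/3 + (1/3)p_{NetOne}.
Plugging p_{LinkUp} into NetOne's best response: p_{NetOne} = 209/3 + (1/3)(203/3 + (1/3)p_{NetOne}) ⇒ (8/9)p_{NetOne} = 830/9, so p_{NetOne} = 103.75.
Then p_{LinkUp} = 203/3 + (1/3)·103.75 = 102.25.
q_{NetOne} = 334 − 3·103.75 + 2·102.25 = 227.25.

227.25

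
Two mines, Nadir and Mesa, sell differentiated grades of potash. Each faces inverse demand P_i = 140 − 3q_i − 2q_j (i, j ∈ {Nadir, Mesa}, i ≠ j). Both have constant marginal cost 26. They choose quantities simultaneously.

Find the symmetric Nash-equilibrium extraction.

Mine Nadir's profit: π = q_{Nadir}(140 − 3q_{Nadir} − 2q_{Mesa}) − 26q_{Nadir}.
∂π/∂q_{Nadir} = 114 − 6q_{Nadir} − 2q_{Mesa} = 0 ⇒ q_{Nadir} = 19 − (1/3)q_{Mesa}.
Setting q_{Nadir} = q_{Mesa} in the reaction function: q_{Nadir} = 19 − (1/3)q_{Nadir}, so q_{Nadir} = 19 / (4/3) = 14.25.

14.25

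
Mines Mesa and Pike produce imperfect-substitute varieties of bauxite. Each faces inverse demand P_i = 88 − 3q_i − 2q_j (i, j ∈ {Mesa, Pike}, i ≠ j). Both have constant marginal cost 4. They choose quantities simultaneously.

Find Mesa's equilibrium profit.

330.75

Mine Mesa's profit: π = q_{Mesa}(88 − 3q_{Mesa} − 2q_{Pike}) − 4q_{Mesa}.
∂π/∂q_{Mesa} = 84 − 6q_{Mesa} − 2q_{Pike} = 0 ⇒ q_{Mesa} = 14 − (1/3)q_{Pike}.
Setting q_{Mesa} = q_{Pike} in the reaction function: q_{Mesa} = 14 − (1/3)q_{Mesa}, so q_{Mesa} = 14 / (4/3) = 10.5.
P_{Mesa} = 88 − 3·10.5 − 2·10.5 = 35.5.
Profit = (35.5 − 4)·10.5 = 330.75.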